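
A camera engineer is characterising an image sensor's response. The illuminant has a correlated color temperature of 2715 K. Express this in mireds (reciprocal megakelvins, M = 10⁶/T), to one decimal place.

M = 10⁶ / 2715 = 368.324 → 368.3 mireds.

368.3 mireds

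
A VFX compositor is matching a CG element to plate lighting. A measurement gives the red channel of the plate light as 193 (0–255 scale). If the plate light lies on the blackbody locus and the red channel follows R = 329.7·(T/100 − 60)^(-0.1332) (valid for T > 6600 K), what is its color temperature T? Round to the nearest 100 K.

11600 K

(t − 60)^(-0.1332) = 193/329.7 = 0.58538.
t − 60 = 0.58538^(1/-0.1332) = 0.58538^(-7.508) = 55.713, so t = 115.713.
T = 100·t = 11571 K → 11600 K to the nearest 100 K.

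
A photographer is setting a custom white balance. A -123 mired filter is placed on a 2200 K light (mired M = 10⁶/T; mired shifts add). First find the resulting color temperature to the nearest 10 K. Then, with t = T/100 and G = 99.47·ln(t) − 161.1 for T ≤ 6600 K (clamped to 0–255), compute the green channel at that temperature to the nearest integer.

M_in = 10⁶/2200 = 454.55; M_out = 454.55 + (-123) = 331.55.
T_out = 10⁶/331.55 = 3016.2 K → 3020 K; t = 30.2.
G = 99.47·ln 30.2 − 161.1 = 99.47·3.4078 − 161.1 = 177.878.
Rounded: 178.

178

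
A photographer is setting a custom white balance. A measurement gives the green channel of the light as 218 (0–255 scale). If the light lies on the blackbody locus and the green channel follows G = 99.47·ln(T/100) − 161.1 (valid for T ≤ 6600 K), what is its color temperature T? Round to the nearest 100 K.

4500 K

ln t = (218 + 161.1) / 99.47 = 3.8112.
t = e^3.8112 = 45.205.
T = 100·t = 4520 K → 4500 K to the nearest 100 K.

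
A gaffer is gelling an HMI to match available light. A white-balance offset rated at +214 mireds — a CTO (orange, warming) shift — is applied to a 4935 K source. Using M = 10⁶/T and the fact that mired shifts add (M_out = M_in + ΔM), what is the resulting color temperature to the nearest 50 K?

2400 K

M_in = 10⁶/4935 = 202.63 mireds.
M_out = 202.63 + (+214) = 416.63 mireds.
T_out = 10⁶/416.63 = 2400.2 K → 2400 K.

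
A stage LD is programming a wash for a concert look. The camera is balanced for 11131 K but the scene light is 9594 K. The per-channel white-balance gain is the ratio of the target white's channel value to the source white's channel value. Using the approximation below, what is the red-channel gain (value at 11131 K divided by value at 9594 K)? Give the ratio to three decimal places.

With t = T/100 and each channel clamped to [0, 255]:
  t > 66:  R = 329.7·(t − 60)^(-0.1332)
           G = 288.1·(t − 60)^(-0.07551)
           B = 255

0.954

At 9594 K (t = 95.94):
  R = 329.7·(95.94 − 60)^(-0.1332) = 329.7·35.94^(-0.1332) = 329.7·0.62058 = 204.605.
At 11131 K (t = 111.31):
  R = 329.7·(111.31 − 60)^(-0.1332) = 329.7·51.31^(-0.1332) = 329.7·0.59184 = 195.128.
Gain = 195.128 / 204.605 = 0.9537 → 0.954.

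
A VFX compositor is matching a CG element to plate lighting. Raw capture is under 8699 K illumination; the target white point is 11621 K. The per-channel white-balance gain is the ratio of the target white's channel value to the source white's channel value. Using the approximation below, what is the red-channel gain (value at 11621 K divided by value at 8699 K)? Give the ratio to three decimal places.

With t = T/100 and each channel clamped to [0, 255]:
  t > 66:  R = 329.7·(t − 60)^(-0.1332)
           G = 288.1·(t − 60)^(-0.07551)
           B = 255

0.907

At 8699 K (t = 86.99):
  R = 329.7·(86.99 − 60)^(-0.1332) = 329.7·26.99^(-0.1332) = 329.7·0.64471 = 212.561.
At 11621 K (t = 116.21):
  R = 329.7·(116.21 − 60)^(-0.1332) = 329.7·56.21^(-0.1332) = 329.7·0.58469 = 192.772.
Gain = 192.772 / 212.561 = 0.9069 → 0.907.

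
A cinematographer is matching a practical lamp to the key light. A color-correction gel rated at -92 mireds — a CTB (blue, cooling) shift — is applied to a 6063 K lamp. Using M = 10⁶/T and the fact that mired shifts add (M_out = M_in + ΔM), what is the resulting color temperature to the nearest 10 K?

M_in = 10⁶/6063 = 164.93 mireds.
M_out = 164.93 + (-92) = 72.93 mireds.
T_out = 10⁶/72.93 = 13710.9 K → 13710 K.

13710 K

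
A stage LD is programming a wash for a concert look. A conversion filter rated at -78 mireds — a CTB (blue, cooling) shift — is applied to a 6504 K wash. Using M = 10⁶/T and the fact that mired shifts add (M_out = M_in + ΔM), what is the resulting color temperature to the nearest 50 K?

M_in = 10⁶/6504 = 153.75 mireds.
M_out = 153.75 + (-78) = 75.75 mireds.
T_out = 10⁶/75.75 = 13201.1 K → 13200 K.

13200 K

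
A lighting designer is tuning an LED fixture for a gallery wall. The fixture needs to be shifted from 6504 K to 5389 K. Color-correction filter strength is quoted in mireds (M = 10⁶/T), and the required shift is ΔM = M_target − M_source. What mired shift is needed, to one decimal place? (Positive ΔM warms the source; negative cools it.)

+31.8 mireds

M_source = 10⁶/6504 = 153.752; M_target = 10⁶/5389 = 185.563.
ΔM = 185.563 − 153.752 = 31.812 → +31.8 mireds, a warming shift.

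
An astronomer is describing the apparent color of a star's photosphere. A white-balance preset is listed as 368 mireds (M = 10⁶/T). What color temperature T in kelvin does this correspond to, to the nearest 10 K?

2720 K

T = 10⁶ / 368 = 2717.39 K → 2720 K.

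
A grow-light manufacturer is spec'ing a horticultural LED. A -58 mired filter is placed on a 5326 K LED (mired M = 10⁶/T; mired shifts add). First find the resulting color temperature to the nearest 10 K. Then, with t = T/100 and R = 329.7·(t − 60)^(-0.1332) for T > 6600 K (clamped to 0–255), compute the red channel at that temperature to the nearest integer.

226

M_in = 10⁶/5326 = 187.76; M_out = 187.76 + (-58) = 129.76.
T_out = 10⁶/129.76 = 7706.6 K → 7710 K; t = 77.1.
R = 329.7·(77.1 − 60)^(-0.1332) = 329.7·17.1^(-0.1332) = 329.7·0.68512 = 225.883.
Rounded: 226.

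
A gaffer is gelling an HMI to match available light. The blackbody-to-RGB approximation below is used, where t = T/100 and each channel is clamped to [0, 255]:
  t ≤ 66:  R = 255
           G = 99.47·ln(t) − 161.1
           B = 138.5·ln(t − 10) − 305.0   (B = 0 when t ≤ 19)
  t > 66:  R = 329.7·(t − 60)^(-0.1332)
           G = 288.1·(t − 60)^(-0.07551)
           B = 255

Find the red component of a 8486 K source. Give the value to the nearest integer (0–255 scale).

215

t = 8486/100 = 84.86; the t > 66 branch applies.
R = 329.7·(84.86 − 60)^(-0.1332) = 329.7·24.86^(-0.1332) = 329.7·0.65181 = 214.901.
Rounded: 215.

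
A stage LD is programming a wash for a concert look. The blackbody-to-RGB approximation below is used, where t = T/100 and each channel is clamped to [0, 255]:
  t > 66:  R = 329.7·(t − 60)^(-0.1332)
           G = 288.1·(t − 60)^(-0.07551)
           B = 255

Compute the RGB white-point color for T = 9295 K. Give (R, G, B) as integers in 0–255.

t = 9295/100 = 92.95; the t > 66 branch applies.
R = 329.7·(92.95 − 60)^(-0.1332) = 329.7·32.95^(-0.1332) = 329.7·0.62780 = 206.986.
G = 288.1·(92.95 − 60)^(-0.07551) = 288.1·32.95^(-0.07551) = 288.1·0.76805 = 221.274.
B = 255 by definition for t > 66.
Rounded: (207, 221, 255).

(207, 221, 255)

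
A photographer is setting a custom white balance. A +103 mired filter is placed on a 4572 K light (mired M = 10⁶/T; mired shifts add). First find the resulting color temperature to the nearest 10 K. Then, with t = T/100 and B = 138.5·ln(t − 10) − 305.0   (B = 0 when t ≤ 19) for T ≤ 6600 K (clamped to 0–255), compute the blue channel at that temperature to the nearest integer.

117

M_in = 10⁶/4572 = 218.72; M_out = 218.72 + (+103) = 321.72.
T_out = 10⁶/321.72 = 3108.3 K → 3110 K; t = 31.1.
B = 138.5·ln(31.1 − 10) − 305.0 = 138.5·ln 21.1 − 305.0 = 138.5·3.0493 − 305.0 = 117.324.
Rounded: 117.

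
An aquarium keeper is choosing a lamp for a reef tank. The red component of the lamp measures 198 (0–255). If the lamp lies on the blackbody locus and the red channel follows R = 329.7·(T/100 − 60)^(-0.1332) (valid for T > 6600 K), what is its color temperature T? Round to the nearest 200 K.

(t − 60)^(-0.1332) = 198/329.7 = 0.60055.
t − 60 = 0.60055^(1/-0.1332) = 0.60055^(-7.508) = 45.980, so t = 105.980.
T = 100·t = 10598 K → 10600 K to the nearest 200 K.

10600 K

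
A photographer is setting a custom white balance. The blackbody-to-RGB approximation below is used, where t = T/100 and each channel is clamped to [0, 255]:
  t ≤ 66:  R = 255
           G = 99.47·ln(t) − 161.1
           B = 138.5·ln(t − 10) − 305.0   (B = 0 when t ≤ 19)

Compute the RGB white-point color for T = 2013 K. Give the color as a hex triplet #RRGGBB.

t = 2013/100 = 20.13; the t ≤ 66 branch applies.
R = 255 by definition for t ≤ 66.
G = 99.47·ln 20.13 − 161.1 = 99.47·3.0022 − 161.1 = 137.530.
B = 138.5·ln(20.13 − 10) − 305.0 = 138.5·ln 10.13 − 305.0 = 138.5·2.3155 − 305.0 = 15.697.
Rounded: (255, 138, 16).
In hex: #FF8A10.

#FF8A10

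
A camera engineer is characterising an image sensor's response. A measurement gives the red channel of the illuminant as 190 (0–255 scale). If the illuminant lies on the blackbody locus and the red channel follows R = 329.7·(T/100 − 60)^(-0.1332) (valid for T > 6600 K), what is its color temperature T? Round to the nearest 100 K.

(t − 60)^(-0.1332) = 190/329.7 = 0.57628.
t − 60 = 0.57628^(1/-0.1332) = 0.57628^(-7.508) = 62.667, so t = 122.667.
T = 100·t = 12267 K → 12300 K to the nearest 100 K.

12300 K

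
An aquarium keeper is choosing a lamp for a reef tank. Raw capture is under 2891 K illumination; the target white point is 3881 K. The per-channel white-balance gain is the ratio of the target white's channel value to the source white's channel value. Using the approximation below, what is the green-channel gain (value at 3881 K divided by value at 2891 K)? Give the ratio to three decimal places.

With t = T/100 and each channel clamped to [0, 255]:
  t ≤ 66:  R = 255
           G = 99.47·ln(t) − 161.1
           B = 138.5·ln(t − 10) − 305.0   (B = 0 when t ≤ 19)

At 2891 K (t = 28.91):
  G = 99.47·ln 28.91 − 161.1 = 99.47·3.3642 − 161.1 = 173.536.
At 3881 K (t = 38.81):
  G = 99.47·ln 38.81 − 161.1 = 99.47·3.6587 − 161.1 = 202.829.
Gain = 202.829 / 173.536 = 1.1688 → 1.169.

1.169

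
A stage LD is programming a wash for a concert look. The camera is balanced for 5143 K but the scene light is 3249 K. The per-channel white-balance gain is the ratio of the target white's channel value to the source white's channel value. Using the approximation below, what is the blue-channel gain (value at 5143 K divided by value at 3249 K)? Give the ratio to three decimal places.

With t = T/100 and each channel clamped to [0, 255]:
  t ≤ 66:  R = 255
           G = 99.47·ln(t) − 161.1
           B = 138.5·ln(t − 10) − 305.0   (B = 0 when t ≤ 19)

1.671

At 3249 K (t = 32.49):
  B = 138.5·ln(32.49 − 10) − 305.0 = 138.5·ln 22.49 − 305.0 = 138.5·3.1131 − 305.0 = 126.160.
At 5143 K (t = 51.43):
  B = 138.5·ln(51.43 − 10) − 305.0 = 138.5·ln 41.43 − 305.0 = 138.5·3.7240 − 305.0 = 210.775.
Gain = 210.775 / 126.160 = 1.6707 → 1.671.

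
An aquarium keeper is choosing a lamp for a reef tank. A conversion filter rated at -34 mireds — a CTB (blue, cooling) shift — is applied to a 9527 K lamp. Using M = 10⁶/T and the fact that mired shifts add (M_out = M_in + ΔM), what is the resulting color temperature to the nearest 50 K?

M_in = 10⁶/9527 = 104.96 mireds.
M_out = 104.96 + (-34) = 70.96 mireds.
T_out = 10⁶/70.96 = 14091.5 K → 14100 K.

14100 K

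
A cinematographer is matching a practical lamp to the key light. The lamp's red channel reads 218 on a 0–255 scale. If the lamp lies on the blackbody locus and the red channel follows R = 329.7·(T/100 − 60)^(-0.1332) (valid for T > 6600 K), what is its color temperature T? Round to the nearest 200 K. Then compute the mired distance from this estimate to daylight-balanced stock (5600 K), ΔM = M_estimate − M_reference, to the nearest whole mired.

-57 mireds

(t − 60)^(-0.1332) = 218/329.7 = 0.66121.
t − 60 = 0.66121^(1/-0.1332) = 0.66121^(-7.508) = 22.326, so t = 82.326.
T = 100·t = 8233 K → 8200 K to the nearest 200 K.
M_estimate = 10⁶/8200 = 121.95; M_reference = 10⁶/5600 = 178.57.
ΔM = 121.95 − 178.57 = -56.62 → -57 mireds.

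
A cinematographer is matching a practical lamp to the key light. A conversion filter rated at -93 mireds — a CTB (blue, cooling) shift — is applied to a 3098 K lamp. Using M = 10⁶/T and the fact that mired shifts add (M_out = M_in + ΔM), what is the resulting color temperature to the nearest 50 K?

4350 K

M_in = 10⁶/3098 = 322.79 mireds.
M_out = 322.79 + (-93) = 229.79 mireds.
T_out = 10⁶/229.79 = 4351.8 K → 4350 K.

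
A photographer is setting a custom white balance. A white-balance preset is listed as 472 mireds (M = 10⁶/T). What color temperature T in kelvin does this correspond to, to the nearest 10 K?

2120 K

T = 10⁶ / 472 = 2118.64 K → 2120 K.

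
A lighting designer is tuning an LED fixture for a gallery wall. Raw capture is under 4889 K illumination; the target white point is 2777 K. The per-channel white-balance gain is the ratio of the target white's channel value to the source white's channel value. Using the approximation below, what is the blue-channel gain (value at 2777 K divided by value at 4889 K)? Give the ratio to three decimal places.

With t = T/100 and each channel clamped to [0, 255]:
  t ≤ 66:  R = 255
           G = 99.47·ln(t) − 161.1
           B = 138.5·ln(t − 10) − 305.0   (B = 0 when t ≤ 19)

At 4889 K (t = 48.89):
  B = 138.5·ln(48.89 − 10) − 305.0 = 138.5·ln 38.89 − 305.0 = 138.5·3.6607 − 305.0 = 202.012.
At 2777 K (t = 27.77):
  B = 138.5·ln(27.77 − 10) − 305.0 = 138.5·ln 17.77 − 305.0 = 138.5·2.8775 − 305.0 = 93.535.
Gain = 93.535 / 202.012 = 0.4630 → 0.463.

0.463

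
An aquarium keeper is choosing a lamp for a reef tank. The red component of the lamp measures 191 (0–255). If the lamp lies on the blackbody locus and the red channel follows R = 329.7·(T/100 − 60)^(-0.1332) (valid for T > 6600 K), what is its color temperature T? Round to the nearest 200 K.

(t − 60)^(-0.1332) = 191/329.7 = 0.57931.
t − 60 = 0.57931^(1/-0.1332) = 0.57931^(-7.508) = 60.245, so t = 120.245.
T = 100·t = 12025 K → 12000 K to the nearest 200 K.

12000 K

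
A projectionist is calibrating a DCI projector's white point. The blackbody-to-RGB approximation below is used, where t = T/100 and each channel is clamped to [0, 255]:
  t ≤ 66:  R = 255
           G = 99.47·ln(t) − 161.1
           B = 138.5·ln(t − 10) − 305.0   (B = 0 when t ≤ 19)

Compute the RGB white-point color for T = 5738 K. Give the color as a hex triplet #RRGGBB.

t = 5738/100 = 57.38; the t ≤ 66 branch applies.
R = 255 by definition for t ≤ 66.
G = 99.47·ln 57.38 − 161.1 = 99.47·4.0497 − 161.1 = 241.723.
B = 138.5·ln(57.38 − 10) − 305.0 = 138.5·ln 47.38 − 305.0 = 138.5·3.8582 − 305.0 = 229.361.
Rounded: (255, 242, 229).
In hex: #FFF2E5.

#FFF2E5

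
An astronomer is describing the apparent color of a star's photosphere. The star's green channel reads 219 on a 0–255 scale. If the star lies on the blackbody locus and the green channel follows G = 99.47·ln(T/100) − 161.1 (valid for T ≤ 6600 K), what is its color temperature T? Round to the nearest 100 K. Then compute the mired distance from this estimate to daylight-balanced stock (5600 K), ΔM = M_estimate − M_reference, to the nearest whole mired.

ln t = (219 + 161.1) / 99.47 = 3.8213.
t = e^3.8213 = 45.661.
T = 100·t = 4566 K → 4600 K to the nearest 100 K.
M_estimate = 10⁶/4600 = 217.39; M_reference = 10⁶/5600 = 178.57.
ΔM = 217.39 − 178.57 = 38.82 → +39 mireds.

+39 mireds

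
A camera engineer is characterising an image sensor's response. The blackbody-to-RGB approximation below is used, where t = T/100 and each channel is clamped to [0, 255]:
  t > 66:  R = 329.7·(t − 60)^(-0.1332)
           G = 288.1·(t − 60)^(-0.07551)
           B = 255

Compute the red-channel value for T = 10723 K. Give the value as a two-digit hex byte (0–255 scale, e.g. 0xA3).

0xC5

t = 10723/100 = 107.23; the t > 66 branch applies.
R = 329.7·(107.23 − 60)^(-0.1332) = 329.7·47.23^(-0.1332) = 329.7·0.59840 = 197.294.
Rounded: 197; in hex, 0xC5.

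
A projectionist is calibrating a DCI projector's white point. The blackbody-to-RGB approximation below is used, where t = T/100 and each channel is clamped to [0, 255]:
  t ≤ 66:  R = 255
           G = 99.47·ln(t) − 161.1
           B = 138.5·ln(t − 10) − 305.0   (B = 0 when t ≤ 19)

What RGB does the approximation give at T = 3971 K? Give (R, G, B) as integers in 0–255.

(255, 205, 165)

t = 3971/100 = 39.71; the t ≤ 66 branch applies.
R = 255 by definition for t ≤ 66.
G = 99.47·ln 39.71 − 161.1 = 99.47·3.6816 − 161.1 = 205.109.
B = 138.5·ln(39.71 − 10) − 305.0 = 138.5·ln 29.71 − 305.0 = 138.5·3.3915 − 305.0 = 164.720.
Rounded: (255, 205, 165).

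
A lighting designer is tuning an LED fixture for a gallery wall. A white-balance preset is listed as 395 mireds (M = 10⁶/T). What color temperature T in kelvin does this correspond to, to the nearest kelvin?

2532 K

T = 10⁶ / 395 = 2531.65 K → 2532 K.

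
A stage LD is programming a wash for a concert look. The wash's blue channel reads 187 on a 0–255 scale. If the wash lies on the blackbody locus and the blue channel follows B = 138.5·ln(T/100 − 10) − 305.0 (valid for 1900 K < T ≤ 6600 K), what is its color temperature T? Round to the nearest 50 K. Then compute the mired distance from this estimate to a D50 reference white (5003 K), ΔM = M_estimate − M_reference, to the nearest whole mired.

ln(t − 10) = (187 + 305.0) / 138.5 = 3.5523.
t − 10 = e^3.5523 = 34.895, so t = 44.895.
T = 100·t = 4490 K → 4500 K to the nearest 50 K.
M_estimate = 10⁶/4500 = 222.22; M_reference = 10⁶/5003 = 199.88.
ΔM = 222.22 − 199.88 = 22.34 → +22 mireds.

+22 mireds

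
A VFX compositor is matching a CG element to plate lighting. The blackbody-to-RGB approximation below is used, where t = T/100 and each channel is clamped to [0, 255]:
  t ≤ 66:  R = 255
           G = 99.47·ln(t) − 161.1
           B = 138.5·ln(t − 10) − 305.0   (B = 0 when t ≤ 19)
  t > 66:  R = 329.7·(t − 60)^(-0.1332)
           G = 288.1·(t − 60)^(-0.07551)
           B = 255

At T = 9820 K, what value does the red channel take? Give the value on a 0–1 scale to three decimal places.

0.796

t = 9820/100 = 98.2; the t > 66 branch applies.
R = 329.7·(98.2 − 60)^(-0.1332) = 329.7·38.2^(-0.1332) = 329.7·0.61556 = 202.950.
On a 0–1 scale: 202.950/255 = 0.7959 → 0.796.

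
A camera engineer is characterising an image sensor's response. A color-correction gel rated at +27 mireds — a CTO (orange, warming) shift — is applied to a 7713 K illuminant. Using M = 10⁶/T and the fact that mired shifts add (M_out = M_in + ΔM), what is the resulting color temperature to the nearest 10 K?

6380 K

M_in = 10⁶/7713 = 129.65 mireds.
M_out = 129.65 + (+27) = 156.65 mireds.
T_out = 10⁶/156.65 = 6383.6 K → 6380 K.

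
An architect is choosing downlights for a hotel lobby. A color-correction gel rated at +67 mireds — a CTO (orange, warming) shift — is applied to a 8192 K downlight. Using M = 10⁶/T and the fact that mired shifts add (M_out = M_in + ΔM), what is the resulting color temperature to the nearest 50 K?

M_in = 10⁶/8192 = 122.07 mireds.
M_out = 122.07 + (+67) = 189.07 mireds.
T_out = 10⁶/189.07 = 5289.0 K → 5300 K.

5300 K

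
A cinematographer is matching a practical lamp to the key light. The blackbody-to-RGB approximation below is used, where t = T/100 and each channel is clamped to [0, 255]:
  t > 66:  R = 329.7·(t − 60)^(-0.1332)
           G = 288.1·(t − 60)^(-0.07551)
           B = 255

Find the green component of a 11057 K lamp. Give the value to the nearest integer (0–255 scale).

214

t = 11057/100 = 110.57; the t > 66 branch applies.
G = 288.1·(110.57 − 60)^(-0.07551) = 288.1·50.57^(-0.07551) = 288.1·0.74360 = 214.231.
Rounded: 214.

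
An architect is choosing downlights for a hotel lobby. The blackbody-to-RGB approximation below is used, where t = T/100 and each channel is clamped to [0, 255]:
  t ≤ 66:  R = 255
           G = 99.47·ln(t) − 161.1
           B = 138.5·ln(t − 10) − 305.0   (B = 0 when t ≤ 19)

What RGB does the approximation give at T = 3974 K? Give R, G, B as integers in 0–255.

t = 3974/100 = 39.74; the t ≤ 66 branch applies.
R = 255 by definition for t ≤ 66.
G = 99.47·ln 39.74 − 161.1 = 99.47·3.6824 − 161.1 = 205.184.
B = 138.5·ln(39.74 − 10) − 305.0 = 138.5·ln 29.74 − 305.0 = 138.5·3.3925 − 305.0 = 164.860.
Rounded: (255, 205, 165).

R=255, G=205, B=165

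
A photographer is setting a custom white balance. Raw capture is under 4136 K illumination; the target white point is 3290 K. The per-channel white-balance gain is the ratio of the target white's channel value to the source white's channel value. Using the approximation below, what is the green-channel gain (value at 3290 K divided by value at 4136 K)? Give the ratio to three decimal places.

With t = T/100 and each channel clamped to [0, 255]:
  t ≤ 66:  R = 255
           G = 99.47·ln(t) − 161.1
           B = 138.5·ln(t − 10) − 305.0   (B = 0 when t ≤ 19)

At 4136 K (t = 41.36):
  G = 99.47·ln 41.36 − 161.1 = 99.47·3.7223 − 161.1 = 209.159.
At 3290 K (t = 32.9):
  G = 99.47·ln 32.9 − 161.1 = 99.47·3.4935 − 161.1 = 186.396.
Gain = 186.396 / 209.159 = 0.8912 → 0.891.

0.891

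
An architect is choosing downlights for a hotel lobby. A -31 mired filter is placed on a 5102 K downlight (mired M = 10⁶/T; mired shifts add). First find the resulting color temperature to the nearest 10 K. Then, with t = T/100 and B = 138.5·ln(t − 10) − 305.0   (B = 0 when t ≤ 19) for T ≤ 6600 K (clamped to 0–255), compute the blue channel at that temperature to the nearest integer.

M_in = 10⁶/5102 = 196.00; M_out = 196.00 + (-31) = 165.00.
T_out = 10⁶/165.00 = 6060.5 K → 6060 K; t = 60.6.
B = 138.5·ln(60.6 − 10) − 305.0 = 138.5·ln 50.6 − 305.0 = 138.5·3.9240 − 305.0 = 238.467.
Rounded: 238.

238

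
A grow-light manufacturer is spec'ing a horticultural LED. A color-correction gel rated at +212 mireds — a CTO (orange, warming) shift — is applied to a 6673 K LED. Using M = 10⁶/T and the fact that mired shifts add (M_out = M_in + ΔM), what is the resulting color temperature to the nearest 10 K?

M_in = 10⁶/6673 = 149.86 mireds.
M_out = 149.86 + (+212) = 361.86 mireds.
T_out = 10⁶/361.86 = 2763.5 K → 2760 K.

2760 K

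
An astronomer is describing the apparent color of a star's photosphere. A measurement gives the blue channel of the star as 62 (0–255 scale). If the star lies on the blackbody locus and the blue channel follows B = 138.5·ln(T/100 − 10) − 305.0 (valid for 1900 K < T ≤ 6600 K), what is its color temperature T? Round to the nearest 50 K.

ln(t − 10) = (62 + 305.0) / 138.5 = 2.6498.
t − 10 = e^2.6498 = 14.151, so t = 24.151.
T = 100·t = 2415 K → 2400 K to the nearest 50 K.

2400 K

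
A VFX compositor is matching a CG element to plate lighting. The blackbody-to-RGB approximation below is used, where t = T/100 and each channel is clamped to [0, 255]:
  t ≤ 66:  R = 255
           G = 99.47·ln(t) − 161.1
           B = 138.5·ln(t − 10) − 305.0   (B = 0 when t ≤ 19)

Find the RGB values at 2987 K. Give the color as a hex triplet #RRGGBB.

t = 2987/100 = 29.87; the t ≤ 66 branch applies.
R = 255 by definition for t ≤ 66.
G = 99.47·ln 29.87 − 161.1 = 99.47·3.3969 − 161.1 = 176.785.
B = 138.5·ln(29.87 − 10) − 305.0 = 138.5·ln 19.87 − 305.0 = 138.5·2.9892 − 305.0 = 109.006.
Rounded: (255, 177, 109).
In hex: #FFB16D.

#FFB16D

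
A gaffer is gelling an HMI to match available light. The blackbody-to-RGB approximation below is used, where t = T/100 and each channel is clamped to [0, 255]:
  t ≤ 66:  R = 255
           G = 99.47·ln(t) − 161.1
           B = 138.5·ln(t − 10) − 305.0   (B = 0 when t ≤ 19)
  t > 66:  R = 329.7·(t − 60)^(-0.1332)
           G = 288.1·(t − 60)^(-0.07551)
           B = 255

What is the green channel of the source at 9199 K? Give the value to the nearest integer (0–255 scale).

222

t = 9199/100 = 91.99; the t > 66 branch applies.
G = 288.1·(91.99 − 60)^(-0.07551) = 288.1·31.99^(-0.07551) = 288.1·0.76976 = 221.768.
Rounded: 222.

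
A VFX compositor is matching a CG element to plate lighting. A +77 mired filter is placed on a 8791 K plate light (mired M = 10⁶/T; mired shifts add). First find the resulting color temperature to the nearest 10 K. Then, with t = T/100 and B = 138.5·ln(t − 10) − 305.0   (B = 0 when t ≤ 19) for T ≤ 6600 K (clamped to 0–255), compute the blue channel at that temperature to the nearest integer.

214

M_in = 10⁶/8791 = 113.75; M_out = 113.75 + (+77) = 190.75.
T_out = 10⁶/190.75 = 5242.4 K → 5240 K; t = 52.4.
B = 138.5·ln(52.4 − 10) − 305.0 = 138.5·ln 42.4 − 305.0 = 138.5·3.7471 − 305.0 = 213.980.
Rounded: 214.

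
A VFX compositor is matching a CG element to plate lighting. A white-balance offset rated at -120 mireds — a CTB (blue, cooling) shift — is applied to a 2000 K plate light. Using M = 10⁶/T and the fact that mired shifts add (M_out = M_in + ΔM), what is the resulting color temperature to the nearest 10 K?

M_in = 10⁶/2000 = 500.00 mireds.
M_out = 500.00 + (-120) = 380.00 mireds.
T_out = 10⁶/380.00 = 2631.6 K → 2630 K.

2630 K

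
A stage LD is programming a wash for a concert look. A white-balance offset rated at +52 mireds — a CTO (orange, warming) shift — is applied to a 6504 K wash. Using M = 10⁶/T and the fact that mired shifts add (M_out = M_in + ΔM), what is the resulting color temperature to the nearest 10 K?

4860 K

M_in = 10⁶/6504 = 153.75 mireds.
M_out = 153.75 + (+52) = 205.75 mireds.
T_out = 10⁶/205.75 = 4860.2 K → 4860 K.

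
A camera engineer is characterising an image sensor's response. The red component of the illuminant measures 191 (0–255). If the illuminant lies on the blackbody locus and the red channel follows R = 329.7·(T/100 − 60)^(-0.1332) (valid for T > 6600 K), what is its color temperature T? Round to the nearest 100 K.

12000 K

(t − 60)^(-0.1332) = 191/329.7 = 0.57931.
t − 60 = 0.57931^(1/-0.1332) = 0.57931^(-7.508) = 60.245, so t = 120.245.
T = 100·t = 12025 K → 12000 K to the nearest 100 K.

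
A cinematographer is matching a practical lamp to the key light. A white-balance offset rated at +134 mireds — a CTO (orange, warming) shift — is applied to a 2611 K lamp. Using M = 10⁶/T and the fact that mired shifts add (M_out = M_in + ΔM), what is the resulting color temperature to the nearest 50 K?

M_in = 10⁶/2611 = 383.00 mireds.
M_out = 383.00 + (+134) = 517.00 mireds.
T_out = 10⁶/517.00 = 1934.3 K → 1950 K.

1950 K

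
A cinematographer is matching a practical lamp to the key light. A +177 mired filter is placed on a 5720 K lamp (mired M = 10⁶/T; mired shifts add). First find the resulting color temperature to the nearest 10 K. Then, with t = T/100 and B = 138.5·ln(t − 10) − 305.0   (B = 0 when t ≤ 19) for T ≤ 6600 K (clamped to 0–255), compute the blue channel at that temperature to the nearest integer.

M_in = 10⁶/5720 = 174.83; M_out = 174.83 + (+177) = 351.83.
T_out = 10⁶/351.83 = 2842.3 K → 2840 K; t = 28.4.
B = 138.5·ln(28.4 − 10) − 305.0 = 138.5·ln 18.4 − 305.0 = 138.5·2.9124 − 305.0 = 98.361.
Rounded: 98.

98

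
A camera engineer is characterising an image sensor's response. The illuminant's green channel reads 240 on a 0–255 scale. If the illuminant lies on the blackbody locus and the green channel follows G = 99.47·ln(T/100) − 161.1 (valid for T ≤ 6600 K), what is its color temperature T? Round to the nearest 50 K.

ln t = (240 + 161.1) / 99.47 = 4.0324.
t = e^4.0324 = 56.394.
T = 100·t = 5639 K → 5650 K to the nearest 50 K.

5650 K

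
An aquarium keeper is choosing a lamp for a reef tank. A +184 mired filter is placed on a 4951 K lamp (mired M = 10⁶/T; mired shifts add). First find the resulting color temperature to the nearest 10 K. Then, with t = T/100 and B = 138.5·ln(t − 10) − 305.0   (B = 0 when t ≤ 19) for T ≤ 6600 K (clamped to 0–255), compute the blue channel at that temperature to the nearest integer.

78

M_in = 10⁶/4951 = 201.98; M_out = 201.98 + (+184) = 385.98.
T_out = 10⁶/385.98 = 2590.8 K → 2590 K; t = 25.9.
B = 138.5·ln(25.9 − 10) − 305.0 = 138.5·ln 15.9 − 305.0 = 138.5·2.7663 − 305.0 = 78.135.
Rounded: 78.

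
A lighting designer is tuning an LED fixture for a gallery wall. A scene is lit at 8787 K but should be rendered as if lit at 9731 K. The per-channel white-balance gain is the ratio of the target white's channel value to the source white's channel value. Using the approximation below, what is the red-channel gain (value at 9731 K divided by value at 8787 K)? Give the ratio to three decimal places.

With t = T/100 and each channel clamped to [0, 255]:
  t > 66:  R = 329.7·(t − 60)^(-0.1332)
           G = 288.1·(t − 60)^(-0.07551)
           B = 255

0.962

At 8787 K (t = 87.87):
  R = 329.7·(87.87 − 60)^(-0.1332) = 329.7·27.87^(-0.1332) = 329.7·0.64196 = 211.654.
At 9731 K (t = 97.31):
  R = 329.7·(97.31 − 60)^(-0.1332) = 329.7·37.31^(-0.1332) = 329.7·0.61749 = 203.588.
Gain = 203.588 / 211.654 = 0.9619 → 0.962.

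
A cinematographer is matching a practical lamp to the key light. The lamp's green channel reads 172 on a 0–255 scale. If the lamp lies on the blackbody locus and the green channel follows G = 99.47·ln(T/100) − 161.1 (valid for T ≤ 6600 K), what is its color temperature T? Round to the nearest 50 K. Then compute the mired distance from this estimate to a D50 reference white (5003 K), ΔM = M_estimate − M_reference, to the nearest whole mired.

+151 mireds

ln t = (172 + 161.1) / 99.47 = 3.3487.
t = e^3.3487 = 28.467.
T = 100·t = 2847 K → 2850 K to the nearest 50 K.
M_estimate = 10⁶/2850 = 350.88; M_reference = 10⁶/5003 = 199.88.
ΔM = 350.88 − 199.88 = 151.00 → +151 mireds.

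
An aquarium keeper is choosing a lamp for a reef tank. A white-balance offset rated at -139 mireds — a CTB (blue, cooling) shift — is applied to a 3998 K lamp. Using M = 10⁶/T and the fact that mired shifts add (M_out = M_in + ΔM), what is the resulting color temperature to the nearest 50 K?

9000 K

M_in = 10⁶/3998 = 250.13 mireds.
M_out = 250.13 + (-139) = 111.13 mireds.
T_out = 10⁶/111.13 = 8998.9 K → 9000 K.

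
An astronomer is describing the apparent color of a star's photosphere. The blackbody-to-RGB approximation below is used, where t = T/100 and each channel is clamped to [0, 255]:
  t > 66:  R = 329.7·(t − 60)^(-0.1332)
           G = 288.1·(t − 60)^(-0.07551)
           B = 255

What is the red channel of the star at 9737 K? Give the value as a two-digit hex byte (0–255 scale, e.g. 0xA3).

0xCC

t = 9737/100 = 97.37; the t > 66 branch applies.
R = 329.7·(97.37 − 60)^(-0.1332) = 329.7·37.37^(-0.1332) = 329.7·0.61736 = 203.544.
Rounded: 204; in hex, 0xCC.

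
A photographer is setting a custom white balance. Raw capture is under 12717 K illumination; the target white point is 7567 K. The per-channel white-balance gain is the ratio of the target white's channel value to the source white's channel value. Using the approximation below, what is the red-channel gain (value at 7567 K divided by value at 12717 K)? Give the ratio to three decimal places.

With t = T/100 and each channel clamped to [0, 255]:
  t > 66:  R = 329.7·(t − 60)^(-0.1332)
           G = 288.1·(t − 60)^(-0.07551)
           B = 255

At 12717 K (t = 127.17):
  R = 329.7·(127.17 − 60)^(-0.1332) = 329.7·67.17^(-0.1332) = 329.7·0.57098 = 188.252.
At 7567 K (t = 75.67):
  R = 329.7·(75.67 − 60)^(-0.1332) = 329.7·15.67^(-0.1332) = 329.7·0.69313 = 228.526.
Gain = 228.526 / 188.252 = 1.2139 → 1.214.

1.214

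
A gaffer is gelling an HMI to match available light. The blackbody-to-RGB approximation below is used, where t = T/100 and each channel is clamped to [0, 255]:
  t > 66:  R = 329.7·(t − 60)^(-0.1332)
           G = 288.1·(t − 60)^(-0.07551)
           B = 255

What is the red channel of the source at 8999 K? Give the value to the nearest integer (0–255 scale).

210

t = 8999/100 = 89.99; the t > 66 branch applies.
R = 329.7·(89.99 − 60)^(-0.1332) = 329.7·29.99^(-0.1332) = 329.7·0.63572 = 209.597.
Rounded: 210.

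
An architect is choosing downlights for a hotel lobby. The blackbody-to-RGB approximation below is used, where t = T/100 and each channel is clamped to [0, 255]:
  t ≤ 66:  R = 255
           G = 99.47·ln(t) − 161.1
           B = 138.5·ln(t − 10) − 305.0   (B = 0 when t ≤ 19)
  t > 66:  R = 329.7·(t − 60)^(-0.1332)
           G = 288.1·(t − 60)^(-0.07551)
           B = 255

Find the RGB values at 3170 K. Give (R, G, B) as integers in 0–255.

t = 3170/100 = 31.7; the t ≤ 66 branch applies.
R = 255 by definition for t ≤ 66.
G = 99.47·ln 31.7 − 161.1 = 99.47·3.4563 − 161.1 = 182.700.
B = 138.5·ln(31.7 − 10) − 305.0 = 138.5·ln 21.7 − 305.0 = 138.5·3.0773 − 305.0 = 121.208.
Rounded: (255, 183, 121).

(255, 183, 121)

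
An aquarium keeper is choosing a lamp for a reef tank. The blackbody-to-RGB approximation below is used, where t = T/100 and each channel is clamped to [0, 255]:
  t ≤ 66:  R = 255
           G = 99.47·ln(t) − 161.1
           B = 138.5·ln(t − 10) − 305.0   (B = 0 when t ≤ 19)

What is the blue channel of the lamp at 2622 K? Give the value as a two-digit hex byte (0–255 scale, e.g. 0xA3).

0x51

t = 2622/100 = 26.22; the t ≤ 66 branch applies.
B = 138.5·ln(26.22 − 10) − 305.0 = 138.5·ln 16.22 − 305.0 = 138.5·2.7862 − 305.0 = 80.895.
Rounded: 81; in hex, 0x51.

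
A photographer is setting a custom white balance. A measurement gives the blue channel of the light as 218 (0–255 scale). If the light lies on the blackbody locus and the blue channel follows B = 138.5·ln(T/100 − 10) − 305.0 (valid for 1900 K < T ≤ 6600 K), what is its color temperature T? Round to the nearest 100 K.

ln(t − 10) = (218 + 305.0) / 138.5 = 3.7762.
t − 10 = e^3.7762 = 43.649, so t = 53.649.
T = 100·t = 5365 K → 5400 K to the nearest 100 K.

5400 K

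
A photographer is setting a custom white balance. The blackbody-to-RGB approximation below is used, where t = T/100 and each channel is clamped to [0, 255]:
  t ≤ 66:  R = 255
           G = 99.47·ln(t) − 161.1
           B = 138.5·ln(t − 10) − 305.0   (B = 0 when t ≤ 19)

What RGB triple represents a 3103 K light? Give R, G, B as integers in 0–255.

R=255, G=181, B=117

t = 3103/100 = 31.03; the t ≤ 66 branch applies.
R = 255 by definition for t ≤ 66.
G = 99.47·ln 31.03 − 161.1 = 99.47·3.4350 − 161.1 = 180.575.
B = 138.5·ln(31.03 − 10) − 305.0 = 138.5·ln 21.03 − 305.0 = 138.5·3.0459 − 305.0 = 116.864.
Rounded: (255, 181, 117).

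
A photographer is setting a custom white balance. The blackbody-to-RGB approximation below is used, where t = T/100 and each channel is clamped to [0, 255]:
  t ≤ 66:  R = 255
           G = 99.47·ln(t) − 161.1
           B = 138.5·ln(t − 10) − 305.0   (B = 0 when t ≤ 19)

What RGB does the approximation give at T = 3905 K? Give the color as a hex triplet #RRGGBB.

t = 3905/100 = 39.05; the t ≤ 66 branch applies.
R = 255 by definition for t ≤ 66.
G = 99.47·ln 39.05 − 161.1 = 99.47·3.6648 − 161.1 = 203.442.
B = 138.5·ln(39.05 − 10) − 305.0 = 138.5·ln 29.05 − 305.0 = 138.5·3.3690 − 305.0 = 161.609.
Rounded: (255, 203, 162).
In hex: #FFCBA2.

#FFCBA2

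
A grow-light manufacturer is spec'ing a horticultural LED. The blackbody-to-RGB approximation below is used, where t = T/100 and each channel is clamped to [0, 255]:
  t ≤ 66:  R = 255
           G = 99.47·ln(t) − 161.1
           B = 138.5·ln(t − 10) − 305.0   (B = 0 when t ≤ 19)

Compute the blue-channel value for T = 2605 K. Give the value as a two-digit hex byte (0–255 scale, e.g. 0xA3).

t = 2605/100 = 26.05; the t ≤ 66 branch applies.
B = 138.5·ln(26.05 − 10) − 305.0 = 138.5·ln 16.05 − 305.0 = 138.5·2.7757 − 305.0 = 79.436.
Rounded: 79; in hex, 0x4F.

0x4F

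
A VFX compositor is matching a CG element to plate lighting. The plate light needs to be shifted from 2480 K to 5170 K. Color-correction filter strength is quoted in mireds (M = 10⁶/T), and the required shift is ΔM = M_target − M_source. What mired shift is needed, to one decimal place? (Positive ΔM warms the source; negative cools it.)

M_source = 10⁶/2480 = 403.226; M_target = 10⁶/5170 = 193.424.
ΔM = 193.424 − 403.226 = -209.802 → -209.8 mireds, a cooling shift.

-209.8 mireds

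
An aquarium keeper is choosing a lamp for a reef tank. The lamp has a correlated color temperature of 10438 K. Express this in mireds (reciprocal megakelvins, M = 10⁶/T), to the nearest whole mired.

M = 10⁶ / 10438 = 95.804 → 96 mireds.

96 mireds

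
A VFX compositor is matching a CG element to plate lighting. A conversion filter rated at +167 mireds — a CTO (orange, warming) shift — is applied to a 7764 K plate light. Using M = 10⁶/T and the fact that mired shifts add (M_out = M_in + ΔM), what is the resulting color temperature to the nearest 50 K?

3400 K

M_in = 10⁶/7764 = 128.80 mireds.
M_out = 128.80 + (+167) = 295.80 mireds.
T_out = 10⁶/295.80 = 3380.7 K → 3400 K.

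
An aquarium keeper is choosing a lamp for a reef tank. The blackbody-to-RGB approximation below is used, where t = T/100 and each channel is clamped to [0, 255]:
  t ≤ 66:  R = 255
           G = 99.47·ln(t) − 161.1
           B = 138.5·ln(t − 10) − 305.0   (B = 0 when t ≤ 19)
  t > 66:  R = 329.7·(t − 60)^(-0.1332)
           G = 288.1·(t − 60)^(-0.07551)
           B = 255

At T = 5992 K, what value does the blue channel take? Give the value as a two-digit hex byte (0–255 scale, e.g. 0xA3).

t = 5992/100 = 59.92; the t ≤ 66 branch applies.
B = 138.5·ln(59.92 − 10) − 305.0 = 138.5·ln 49.92 − 305.0 = 138.5·3.9104 − 305.0 = 236.593.
Rounded: 237; in hex, 0xED.

0xED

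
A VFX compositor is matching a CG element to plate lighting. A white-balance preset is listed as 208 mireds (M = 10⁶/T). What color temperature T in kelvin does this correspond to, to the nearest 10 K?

4810 K

T = 10⁶ / 208 = 4807.69 K → 4810 K.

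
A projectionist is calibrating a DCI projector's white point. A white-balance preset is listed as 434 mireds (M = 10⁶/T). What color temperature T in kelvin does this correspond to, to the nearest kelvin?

2304 K

T = 10⁶ / 434 = 2304.15 K → 2304 K.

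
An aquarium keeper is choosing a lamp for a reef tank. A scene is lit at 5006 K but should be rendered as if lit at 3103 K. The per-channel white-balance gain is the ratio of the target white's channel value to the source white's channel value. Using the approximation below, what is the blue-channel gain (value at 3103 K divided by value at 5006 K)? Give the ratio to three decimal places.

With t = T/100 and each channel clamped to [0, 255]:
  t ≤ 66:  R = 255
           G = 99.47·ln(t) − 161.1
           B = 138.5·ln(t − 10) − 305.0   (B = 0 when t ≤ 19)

0.567

At 5006 K (t = 50.06):
  B = 138.5·ln(50.06 − 10) − 305.0 = 138.5·ln 40.06 − 305.0 = 138.5·3.6904 − 305.0 = 206.117.
At 3103 K (t = 31.03):
  B = 138.5·ln(31.03 − 10) − 305.0 = 138.5·ln 21.03 − 305.0 = 138.5·3.0459 − 305.0 = 116.864.
Gain = 116.864 / 206.117 = 0.5670 → 0.567.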